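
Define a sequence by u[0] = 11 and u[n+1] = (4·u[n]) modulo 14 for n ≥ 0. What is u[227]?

Listing terms: u[0] = 11; u[1] = 2; u[2] = 8; u[3] = 4; u[4] = 2.
Since u[4] = u[1] = 2, the sequence is eventually periodic: after a pre-period of length 1 it cycles with period 3.
For n ≥ 1, u[n] depends only on (n - 1) mod 3. (227 - 1) mod 3 = 1, so u[227] = u[2] = 8.

8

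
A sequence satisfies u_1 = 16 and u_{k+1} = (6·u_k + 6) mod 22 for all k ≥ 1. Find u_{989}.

Computing terms: u_1 = 16; u_2 = 14; u_3 = 2; u_4 = 18; u_5 = 4; u_6 = 8; u_7 = 10; u_8 = 0; u_9 = 6; u_{10} = 20; u_{11} = 16.
The sequence repeats with period 10.
(989 - 1) mod 10 = 8, so u_{989} = u_9 = 6.

6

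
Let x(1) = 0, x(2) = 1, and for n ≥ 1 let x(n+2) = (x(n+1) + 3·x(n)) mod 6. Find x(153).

x(1) = 0; x(2) = 1; x(3) = 1; x(4) = 4; x(5) = 1; x(6) = 1.
Since (x(5), x(6)) = (x(2), x(3)) = (1, 1) (two consecutive terms determine the rest), the sequence is eventually periodic: after a pre-period of length 1 it cycles with period 3.
For n ≥ 2, x(n) depends only on (n - 2) mod 3. (153 - 2) mod 3 = 1, so x(153) = x(3) = 1.

1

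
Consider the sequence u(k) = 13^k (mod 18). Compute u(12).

We have u(1) = 13; u(2) = 7; u(3) = 1; u(4) = 13.
The sequence repeats with period 3.
So u(12) = u(1 + ((12-1) mod 3)) = u(3) = 1.

1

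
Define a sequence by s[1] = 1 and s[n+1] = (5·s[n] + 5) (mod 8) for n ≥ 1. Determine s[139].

7

Computing terms: s[1] = 1, s[2] = 2, s[3] = 7, s[4] = 0, s[5] = 5, s[6] = 6, s[7] = 3, s[8] = 4, s[9] = 1.
The sequence repeats with period 8.
So s[139] = s[1 + ((139-1) mod 8)] = s[3] = 7.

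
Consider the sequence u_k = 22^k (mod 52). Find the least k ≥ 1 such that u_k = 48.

4

u_0 = 1, u_1 = 22, u_2 = 16, u_3 = 40, u_4 = 48, u_5 = 16.
Since u_5 = u_2 = 16, the sequence is eventually periodic: after a pre-period of length 2 it cycles with period 3.
The value 48 first appears (with k ≥ 1) at u_4.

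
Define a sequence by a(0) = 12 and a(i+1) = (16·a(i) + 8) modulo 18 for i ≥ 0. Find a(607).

8

Listing terms: a(0) = 12; a(1) = 2; a(2) = 4; a(3) = 0; a(4) = 8; a(5) = 10; a(6) = 6; a(7) = 14; a(8) = 16; a(9) = 12.
Since a(9) = a(0) = 12, the sequence is periodic with period 9.
(607 - 0) mod 9 = 4, so a(607) = a(4) = 8.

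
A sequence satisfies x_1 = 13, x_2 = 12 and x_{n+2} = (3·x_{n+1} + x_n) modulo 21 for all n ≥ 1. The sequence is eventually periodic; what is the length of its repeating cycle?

16

Computing terms: x_1 = 13, x_2 = 12, x_3 = 7, x_4 = 12, x_5 = 1, x_6 = 15, x_7 = 4, x_8 = 6, x_9 = 1, x_{10} = 9, x_{11} = 7, x_{12} = 9, x_{13} = 13, x_{14} = 6, x_{15} = 10, x_{16} = 15, x_{17} = 13, x_{18} = 12.
Since (x_{17}, x_{18}) = (x_1, x_2) = (13, 12) (two consecutive terms determine the rest), the sequence is periodic with period 16.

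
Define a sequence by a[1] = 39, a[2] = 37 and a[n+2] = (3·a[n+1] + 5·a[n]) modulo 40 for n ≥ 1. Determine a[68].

Listing terms: a[1] = 39; a[2] = 37; a[3] = 26; a[4] = 23; a[5] = 39; a[6] = 32; a[7] = 11; a[8] = 33; a[9] = 34; a[10] = 27; a[11] = 11; a[12] = 8; a[13] = 39; a[14] = 37.
Since (a[13], a[14]) = (a[1], a[2]) = (39, 37) (two consecutive terms determine the rest), the sequence is periodic with period 12.
So a[68] = a[1 + ((68-1) mod 12)] = a[8] = 33.

33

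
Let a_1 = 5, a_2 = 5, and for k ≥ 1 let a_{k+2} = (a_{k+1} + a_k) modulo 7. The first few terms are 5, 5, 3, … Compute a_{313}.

2

Listing terms: a_1 = 5, a_2 = 5, a_3 = 3, a_4 = 1, a_5 = 4, a_6 = 5, a_7 = 2, a_8 = 0, a_9 = 2, a_{10} = 2, a_{11} = 4, a_{12} = 6, a_{13} = 3, a_{14} = 2, a_{15} = 5, a_{16} = 0, a_{17} = 5, a_{18} = 5.
The sequence repeats with period 16.
So a_{313} = a_{1 + ((313-1) mod 16)} = a_9 = 2.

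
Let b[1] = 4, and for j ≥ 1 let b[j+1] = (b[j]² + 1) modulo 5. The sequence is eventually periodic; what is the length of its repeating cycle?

b[1] = 4, b[2] = 2, b[3] = 0, b[4] = 1, b[5] = 2.
Since b[5] = b[2] = 2, the sequence is eventually periodic: after a pre-period of length 1 it cycles with period 3.

3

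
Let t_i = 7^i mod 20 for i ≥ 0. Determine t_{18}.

9

t_0 = 1; t_1 = 7; t_2 = 9; t_3 = 3; t_4 = 1.
Since t_4 = t_0 = 1, the sequence is periodic with period 4.
So t_{18} = t_{0 + ((18-0) mod 4)} = t_2 = 9.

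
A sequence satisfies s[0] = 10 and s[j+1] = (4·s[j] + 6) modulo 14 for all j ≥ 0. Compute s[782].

Computing terms: s[0] = 10; s[1] = 4; s[2] = 8; s[3] = 10.
The sequence repeats with period 3.
So s[782] = s[0 + ((782-0) mod 3)] = s[2] = 8.

8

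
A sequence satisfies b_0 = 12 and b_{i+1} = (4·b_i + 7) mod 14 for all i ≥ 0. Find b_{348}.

Listing terms: b_0 = 12, b_1 = 13, b_2 = 3, b_3 = 5, b_4 = 13.
Since b_4 = b_1 = 13, the sequence is eventually periodic: after a pre-period of length 1 it cycles with period 3.
For i ≥ 1, b_i depends only on (i - 1) mod 3. (348 - 1) mod 3 = 2, so b_{348} = b_3 = 5.

5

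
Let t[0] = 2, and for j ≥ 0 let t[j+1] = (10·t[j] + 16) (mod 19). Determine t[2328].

We have t[0] = 2; t[1] = 17; t[2] = 15; t[3] = 14; t[4] = 4; t[5] = 18; t[6] = 6; t[7] = 0; t[8] = 16; t[9] = 5; t[10] = 9; t[11] = 11; t[12] = 12; t[13] = 3; t[14] = 8; t[15] = 1; t[16] = 7; t[17] = 10; t[18] = 2.
The sequence repeats with period 18.
(2328 - 0) mod 18 = 6, so t[2328] = t[6] = 6.

6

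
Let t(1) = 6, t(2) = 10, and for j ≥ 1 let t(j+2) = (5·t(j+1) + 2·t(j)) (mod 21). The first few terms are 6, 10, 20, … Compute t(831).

14

t(1) = 6, t(2) = 10, t(3) = 20, t(4) = 15, t(5) = 10, t(6) = 17, t(7) = 0, t(8) = 13, t(9) = 2, t(10) = 15, t(11) = 16, t(12) = 5, t(13) = 15, t(14) = 1, t(15) = 14, t(16) = 9, t(17) = 10, t(18) = 5, t(19) = 3, t(20) = 4, t(21) = 5, t(22) = 12, t(23) = 7, t(24) = 17, t(25) = 15, t(26) = 4, t(27) = 8, t(28) = 6, t(29) = 4, t(30) = 11, t(31) = 0, t(32) = 1, t(33) = 5, t(34) = 6, t(35) = 19, t(36) = 2, t(37) = 6, t(38) = 13, t(39) = 14, t(40) = 12, t(41) = 4, t(42) = 2, t(43) = 18, t(44) = 10, t(45) = 2, t(46) = 9, t(47) = 7, t(48) = 11, t(49) = 6, t(50) = 10.
Since (t(49), t(50)) = (t(1), t(2)) = (6, 10) (two consecutive terms determine the rest), the sequence is periodic with period 48.
(831 - 1) mod 48 = 14, so t(831) = t(15) = 14.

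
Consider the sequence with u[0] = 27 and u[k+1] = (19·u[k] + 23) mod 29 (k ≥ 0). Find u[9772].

27

We have u[0] = 27,  u[1] = 14,  u[2] = 28,  u[3] = 4,  u[4] = 12,  u[5] = 19,  u[6] = 7,  u[7] = 11,  u[8] = 0,  u[9] = 23,  u[10] = 25,  u[11] = 5,  u[12] = 2,  u[13] = 3,  u[14] = 22,  u[15] = 6,  u[16] = 21,  u[17] = 16,  u[18] = 8,  u[19] = 1,  u[20] = 13,  u[21] = 9,  u[22] = 20,  u[23] = 26,  u[24] = 24,  u[25] = 15,  u[26] = 18,  u[27] = 17,  u[28] = 27.
The sequence repeats with period 28.
(9772 - 0) mod 28 = 0, so u[9772] = u[0] = 27.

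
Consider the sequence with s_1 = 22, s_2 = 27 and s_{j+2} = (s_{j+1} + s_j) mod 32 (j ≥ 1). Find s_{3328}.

28

s_1 = 22; s_2 = 27; s_3 = 17; s_4 = 12; s_5 = 29; s_6 = 9; s_7 = 6; s_8 = 15; s_9 = 21; s_{10} = 4; s_{11} = 25; s_{12} = 29; s_{13} = 22; s_{14} = 19; s_{15} = 9; s_{16} = 28; s_{17} = 5; s_{18} = 1; s_{19} = 6; s_{20} = 7; s_{21} = 13; s_{22} = 20; s_{23} = 1; s_{24} = 21; s_{25} = 22; s_{26} = 11; s_{27} = 1; s_{28} = 12; s_{29} = 13; s_{30} = 25; s_{31} = 6; s_{32} = 31; s_{33} = 5; s_{34} = 4; s_{35} = 9; s_{36} = 13; s_{37} = 22; s_{38} = 3; s_{39} = 25; s_{40} = 28; s_{41} = 21; s_{42} = 17; s_{43} = 6; s_{44} = 23; s_{45} = 29; s_{46} = 20; s_{47} = 17; s_{48} = 5; s_{49} = 22; s_{50} = 27.
The sequence repeats with period 48.
So s_{3328} = s_{1 + ((3328-1) mod 48)} = s_{16} = 28.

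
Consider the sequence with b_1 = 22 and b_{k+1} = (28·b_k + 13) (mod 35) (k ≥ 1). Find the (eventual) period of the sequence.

4

b_1 = 22, b_2 = 34, b_3 = 20, b_4 = 13, b_5 = 27, b_6 = 34.
Since b_6 = b_2 = 34, the sequence is eventually periodic: after a pre-period of length 1 it cycles with period 4.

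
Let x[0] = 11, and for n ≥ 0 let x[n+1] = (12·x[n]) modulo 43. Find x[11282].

Computing terms: x[0] = 11,  x[1] = 3,  x[2] = 36,  x[3] = 2,  x[4] = 24,  x[5] = 30,  x[6] = 16,  x[7] = 20,  x[8] = 25,  x[9] = 42,  x[10] = 31,  x[11] = 28,  x[12] = 35,  x[13] = 33,  x[14] = 9,  x[15] = 22,  x[16] = 6,  x[17] = 29,  x[18] = 4,  x[19] = 5,  x[20] = 17,  x[21] = 32,  x[22] = 40,  x[23] = 7,  x[24] = 41,  x[25] = 19,  x[26] = 13,  x[27] = 27,  x[28] = 23,  x[29] = 18,  x[30] = 1,  x[31] = 12,  x[32] = 15,  x[33] = 8,  x[34] = 10,  x[35] = 34,  x[36] = 21,  x[37] = 37,  x[38] = 14,  x[39] = 39,  x[40] = 38,  x[41] = 26,  x[42] = 11.
Since x[42] = x[0] = 11, the sequence is periodic with period 42.
(11282 - 0) mod 42 = 26, so x[11282] = x[26] = 13.

13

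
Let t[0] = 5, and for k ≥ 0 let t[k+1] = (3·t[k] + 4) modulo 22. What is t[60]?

5

Computing terms: t[0] = 5, t[1] = 19, t[2] = 17, t[3] = 11, t[4] = 15, t[5] = 5.
The sequence repeats with period 5.
So t[60] = t[0 + ((60-0) mod 5)] = t[0] = 5.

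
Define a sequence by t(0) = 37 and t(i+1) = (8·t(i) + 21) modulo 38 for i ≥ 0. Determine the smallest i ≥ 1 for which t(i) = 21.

5

Listing terms: t(0) = 37; t(1) = 13; t(2) = 11; t(3) = 33; t(4) = 19; t(5) = 21; t(6) = 37.
The sequence repeats with period 6.
The value 21 first appears (with i ≥ 1) at t(5).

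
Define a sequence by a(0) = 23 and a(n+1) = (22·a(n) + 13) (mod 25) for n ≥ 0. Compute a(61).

19

a(0) = 23,  a(1) = 19,  a(2) = 6,  a(3) = 20,  a(4) = 3,  a(5) = 4,  a(6) = 1,  a(7) = 10,  a(8) = 8,  a(9) = 14,  a(10) = 21,  a(11) = 0,  a(12) = 13,  a(13) = 24,  a(14) = 16,  a(15) = 15,  a(16) = 18,  a(17) = 9,  a(18) = 11,  a(19) = 5,  a(20) = 23.
Since a(20) = a(0) = 23, the sequence is periodic with period 20.
So a(61) = a(0 + ((61-0) mod 20)) = a(1) = 19.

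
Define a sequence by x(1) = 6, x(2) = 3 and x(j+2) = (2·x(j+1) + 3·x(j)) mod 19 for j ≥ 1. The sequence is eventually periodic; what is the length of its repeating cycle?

Listing terms: x(1) = 6,  x(2) = 3,  x(3) = 5,  x(4) = 0,  x(5) = 15,  x(6) = 11,  x(7) = 10,  x(8) = 15,  x(9) = 3,  x(10) = 13,  x(11) = 16,  x(12) = 14,  x(13) = 0,  x(14) = 4,  x(15) = 8,  x(16) = 9,  x(17) = 4,  x(18) = 16,  x(19) = 6,  x(20) = 3.
The sequence repeats with period 18.

18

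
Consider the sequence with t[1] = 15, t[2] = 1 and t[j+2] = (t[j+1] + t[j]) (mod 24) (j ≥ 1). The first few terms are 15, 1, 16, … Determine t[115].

Computing terms: t[1] = 15,  t[2] = 1,  t[3] = 16,  t[4] = 17,  t[5] = 9,  t[6] = 2,  t[7] = 11,  t[8] = 13,  t[9] = 0,  t[10] = 13,  t[11] = 13,  t[12] = 2,  t[13] = 15,  t[14] = 17,  t[15] = 8,  t[16] = 1,  t[17] = 9,  t[18] = 10,  t[19] = 19,  t[20] = 5,  t[21] = 0,  t[22] = 5,  t[23] = 5,  t[24] = 10,  t[25] = 15,  t[26] = 1.
Since (t[25], t[26]) = (t[1], t[2]) = (15, 1) (two consecutive terms determine the rest), the sequence is periodic with period 24.
So t[115] = t[1 + ((115-1) mod 24)] = t[19] = 19.

19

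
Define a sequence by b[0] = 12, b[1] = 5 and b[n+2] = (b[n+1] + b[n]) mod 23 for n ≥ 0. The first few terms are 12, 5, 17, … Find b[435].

b[0] = 12,  b[1] = 5,  b[2] = 17,  b[3] = 22,  b[4] = 16,  b[5] = 15,  b[6] = 8,  b[7] = 0,  b[8] = 8,  b[9] = 8,  b[10] = 16,  b[11] = 1,  b[12] = 17,  b[13] = 18,  b[14] = 12,  b[15] = 7,  b[16] = 19,  b[17] = 3,  b[18] = 22,  b[19] = 2,  b[20] = 1,  b[21] = 3,  b[22] = 4,  b[23] = 7,  b[24] = 11,  b[25] = 18,  b[26] = 6,  b[27] = 1,  b[28] = 7,  b[29] = 8,  b[30] = 15,  b[31] = 0,  b[32] = 15,  b[33] = 15,  b[34] = 7,  b[35] = 22,  b[36] = 6,  b[37] = 5,  b[38] = 11,  b[39] = 16,  b[40] = 4,  b[41] = 20,  b[42] = 1,  b[43] = 21,  b[44] = 22,  b[45] = 20,  b[46] = 19,  b[47] = 16,  b[48] = 12,  b[49] = 5.
The sequence repeats with period 48.
So b[435] = b[0 + ((435-0) mod 48)] = b[3] = 22.

22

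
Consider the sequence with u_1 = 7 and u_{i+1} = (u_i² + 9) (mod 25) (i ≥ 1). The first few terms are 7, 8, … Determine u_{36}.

Computing terms: u_1 = 7,  u_2 = 8,  u_3 = 23,  u_4 = 13,  u_5 = 3,  u_6 = 18,  u_7 = 8.
Since u_7 = u_2 = 8, the sequence is eventually periodic: after a pre-period of length 1 it cycles with period 5.
For i ≥ 2, u_i depends only on (i - 2) mod 5. (36 - 2) mod 5 = 4, so u_{36} = u_6 = 18.

18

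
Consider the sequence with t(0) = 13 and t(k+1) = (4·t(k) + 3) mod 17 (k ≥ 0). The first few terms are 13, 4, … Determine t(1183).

11

We have t(0) = 13, t(1) = 4, t(2) = 2, t(3) = 11, t(4) = 13.
Since t(4) = t(0) = 13, the sequence is periodic with period 4.
(1183 - 0) mod 4 = 3, so t(1183) = t(3) = 11.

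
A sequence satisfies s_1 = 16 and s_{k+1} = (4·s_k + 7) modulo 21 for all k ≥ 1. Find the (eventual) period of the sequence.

Listing terms: s_1 = 16,  s_2 = 8,  s_3 = 18,  s_4 = 16.
Since s_4 = s_1 = 16, the sequence is periodic with period 3.

3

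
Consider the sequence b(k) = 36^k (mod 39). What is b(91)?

Listing terms: b(0) = 1,  b(1) = 36,  b(2) = 9,  b(3) = 12,  b(4) = 3,  b(5) = 30,  b(6) = 27,  b(7) = 36.
Since b(7) = b(1) = 36, the sequence is eventually periodic: after a pre-period of length 1 it cycles with period 6.
For k ≥ 1, b(k) depends only on (k - 1) mod 6. (91 - 1) mod 6 = 0, so b(91) = b(1) = 36.

36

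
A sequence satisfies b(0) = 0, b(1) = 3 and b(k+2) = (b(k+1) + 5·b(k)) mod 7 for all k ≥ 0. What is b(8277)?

4

We have b(0) = 0; b(1) = 3; b(2) = 3; b(3) = 4; b(4) = 5; b(5) = 4; b(6) = 1; b(7) = 0; b(8) = 5; b(9) = 5; b(10) = 2; b(11) = 6; b(12) = 2; b(13) = 4; b(14) = 0; b(15) = 6; b(16) = 6; b(17) = 1; b(18) = 3; b(19) = 1; b(20) = 2; b(21) = 0; b(22) = 3.
Since (b(21), b(22)) = (b(0), b(1)) = (0, 3) (two consecutive terms determine the rest), the sequence is periodic with period 21.
(8277 - 0) mod 21 = 3, so b(8277) = b(3) = 4.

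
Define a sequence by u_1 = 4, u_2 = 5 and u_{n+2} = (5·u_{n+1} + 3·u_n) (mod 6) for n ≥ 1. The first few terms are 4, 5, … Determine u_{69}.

Computing terms: u_1 = 4, u_2 = 5, u_3 = 1, u_4 = 2, u_5 = 1, u_6 = 5, u_7 = 4, u_8 = 5.
Since (u_7, u_8) = (u_1, u_2) = (4, 5) (two consecutive terms determine the rest), the sequence is periodic with period 6.
So u_{69} = u_{1 + ((69-1) mod 6)} = u_3 = 1.

1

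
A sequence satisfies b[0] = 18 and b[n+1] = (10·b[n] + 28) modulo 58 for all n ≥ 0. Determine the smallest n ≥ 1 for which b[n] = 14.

Computing terms: b[0] = 18,  b[1] = 34,  b[2] = 20,  b[3] = 54,  b[4] = 46,  b[5] = 24,  b[6] = 36,  b[7] = 40,  b[8] = 22,  b[9] = 16,  b[10] = 14,  b[11] = 52,  b[12] = 26,  b[13] = 56,  b[14] = 8,  b[15] = 50,  b[16] = 6,  b[17] = 30,  b[18] = 38,  b[19] = 2,  b[20] = 48,  b[21] = 44,  b[22] = 4,  b[23] = 10,  b[24] = 12,  b[25] = 32,  b[26] = 0,  b[27] = 28,  b[28] = 18.
Since b[28] = b[0] = 18, the sequence is periodic with period 28.
The value 14 first appears (with n ≥ 1) at b[10].

10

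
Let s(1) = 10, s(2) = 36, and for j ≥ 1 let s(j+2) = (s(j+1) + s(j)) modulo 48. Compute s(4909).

26

s(1) = 10; s(2) = 36; s(3) = 46; s(4) = 34; s(5) = 32; s(6) = 18; s(7) = 2; s(8) = 20; s(9) = 22; s(10) = 42; s(11) = 16; s(12) = 10; s(13) = 26; s(14) = 36; s(15) = 14; s(16) = 2; s(17) = 16; s(18) = 18; s(19) = 34; s(20) = 4; s(21) = 38; s(22) = 42; s(23) = 32; s(24) = 26; s(25) = 10; s(26) = 36.
The sequence repeats with period 24.
So s(4909) = s(1 + ((4909-1) mod 24)) = s(13) = 26.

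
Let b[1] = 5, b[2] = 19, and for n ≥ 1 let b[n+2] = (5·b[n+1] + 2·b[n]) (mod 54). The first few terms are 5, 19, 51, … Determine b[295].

b[1] = 5, b[2] = 19, b[3] = 51, b[4] = 23, b[5] = 1, b[6] = 51, b[7] = 41, b[8] = 37, b[9] = 51, b[10] = 5, b[11] = 19.
The sequence repeats with period 9.
So b[295] = b[1 + ((295-1) mod 9)] = b[7] = 41.

41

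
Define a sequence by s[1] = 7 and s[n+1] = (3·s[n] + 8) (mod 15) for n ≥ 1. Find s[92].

8

We have s[1] = 7,  s[2] = 14,  s[3] = 5,  s[4] = 8,  s[5] = 2,  s[6] = 14.
Since s[6] = s[2] = 14, the sequence is eventually periodic: after a pre-period of length 1 it cycles with period 4.
For n ≥ 2, s[n] depends only on (n - 2) mod 4. (92 - 2) mod 4 = 2, so s[92] = s[4] = 8.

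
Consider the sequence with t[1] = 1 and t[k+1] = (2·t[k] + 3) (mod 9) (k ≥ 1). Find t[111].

4

t[1] = 1,  t[2] = 5,  t[3] = 4,  t[4] = 2,  t[5] = 7,  t[6] = 8,  t[7] = 1.
The sequence repeats with period 6.
(111 - 1) mod 6 = 2, so t[111] = t[3] = 4.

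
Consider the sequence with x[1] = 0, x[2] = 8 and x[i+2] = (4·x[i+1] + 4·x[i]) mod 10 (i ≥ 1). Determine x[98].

8

x[1] = 0; x[2] = 8; x[3] = 2; x[4] = 0; x[5] = 8.
Since (x[4], x[5]) = (x[1], x[2]) = (0, 8) (two consecutive terms determine the rest), the sequence is periodic with period 3.
So x[98] = x[1 + ((98-1) mod 3)] = x[2] = 8.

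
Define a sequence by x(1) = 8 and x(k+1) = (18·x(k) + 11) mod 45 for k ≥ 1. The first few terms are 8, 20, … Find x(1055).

We have x(1) = 8; x(2) = 20; x(3) = 11; x(4) = 29; x(5) = 38; x(6) = 20.
Since x(6) = x(2) = 20, the sequence is eventually periodic: after a pre-period of length 1 it cycles with period 4.
For k ≥ 2, x(k) depends only on (k - 2) mod 4. (1055 - 2) mod 4 = 1, so x(1055) = x(3) = 11.

11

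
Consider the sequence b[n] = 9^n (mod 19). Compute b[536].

16

Listing terms: b[1] = 9,  b[2] = 5,  b[3] = 7,  b[4] = 6,  b[5] = 16,  b[6] = 11,  b[7] = 4,  b[8] = 17,  b[9] = 1,  b[10] = 9.
The sequence repeats with period 9.
(536 - 1) mod 9 = 4, so b[536] = b[5] = 16.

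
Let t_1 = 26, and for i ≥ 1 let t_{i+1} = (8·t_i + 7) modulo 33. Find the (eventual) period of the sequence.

Computing terms: t_1 = 26, t_2 = 17, t_3 = 11, t_4 = 29, t_5 = 8, t_6 = 5, t_7 = 14, t_8 = 20, t_9 = 2, t_{10} = 23, t_{11} = 26.
The sequence repeats with period 10.

10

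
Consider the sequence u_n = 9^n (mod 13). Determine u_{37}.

9

Listing terms: u_0 = 1; u_1 = 9; u_2 = 3; u_3 = 1.
Since u_3 = u_0 = 1, the sequence is periodic with period 3.
(37 - 0) mod 3 = 1, so u_{37} = u_1 = 9.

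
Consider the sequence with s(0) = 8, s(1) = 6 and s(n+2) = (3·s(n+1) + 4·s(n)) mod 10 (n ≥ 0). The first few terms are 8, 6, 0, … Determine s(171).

Listing terms: s(0) = 8, s(1) = 6, s(2) = 0, s(3) = 4, s(4) = 2, s(5) = 2, s(6) = 4, s(7) = 0, s(8) = 6, s(9) = 8, s(10) = 8, s(11) = 6.
Since (s(10), s(11)) = (s(0), s(1)) = (8, 6) (two consecutive terms determine the rest), the sequence is periodic with period 10.
(171 - 0) mod 10 = 1, so s(171) = s(1) = 6.

6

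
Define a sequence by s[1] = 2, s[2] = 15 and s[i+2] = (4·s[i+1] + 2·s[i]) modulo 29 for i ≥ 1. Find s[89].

25

Listing terms: s[1] = 2, s[2] = 15, s[3] = 6, s[4] = 25, s[5] = 25, s[6] = 5, s[7] = 12, s[8] = 0, s[9] = 24, s[10] = 9, s[11] = 26, s[12] = 6, s[13] = 18, s[14] = 26, s[15] = 24, s[16] = 3, s[17] = 2, s[18] = 14, s[19] = 2, s[20] = 7, s[21] = 3, s[22] = 26, s[23] = 23, s[24] = 28, s[25] = 13, s[26] = 21, s[27] = 23, s[28] = 18, s[29] = 2, s[30] = 15.
Since (s[29], s[30]) = (s[1], s[2]) = (2, 15) (two consecutive terms determine the rest), the sequence is periodic with period 28.
(89 - 1) mod 28 = 4, so s[89] = s[5] = 25.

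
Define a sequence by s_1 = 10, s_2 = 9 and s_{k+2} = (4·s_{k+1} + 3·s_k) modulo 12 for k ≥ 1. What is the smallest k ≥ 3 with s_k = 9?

Listing terms: s_1 = 10,  s_2 = 9,  s_3 = 6,  s_4 = 3,  s_5 = 6,  s_6 = 9,  s_7 = 6.
Since (s_6, s_7) = (s_2, s_3) = (9, 6) (two consecutive terms determine the rest), the sequence is eventually periodic: after a pre-period of length 1 it cycles with period 4.
The value 9 next appears (with k ≥ 3) at s_6.

6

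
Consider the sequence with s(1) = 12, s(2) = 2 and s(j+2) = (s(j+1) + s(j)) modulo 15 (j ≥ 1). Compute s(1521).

12

Computing terms: s(1) = 12,  s(2) = 2,  s(3) = 14,  s(4) = 1,  s(5) = 0,  s(6) = 1,  s(7) = 1,  s(8) = 2,  s(9) = 3,  s(10) = 5,  s(11) = 8,  s(12) = 13,  s(13) = 6,  s(14) = 4,  s(15) = 10,  s(16) = 14,  s(17) = 9,  s(18) = 8,  s(19) = 2,  s(20) = 10,  s(21) = 12,  s(22) = 7,  s(23) = 4,  s(24) = 11,  s(25) = 0,  s(26) = 11,  s(27) = 11,  s(28) = 7,  s(29) = 3,  s(30) = 10,  s(31) = 13,  s(32) = 8,  s(33) = 6,  s(34) = 14,  s(35) = 5,  s(36) = 4,  s(37) = 9,  s(38) = 13,  s(39) = 7,  s(40) = 5,  s(41) = 12,  s(42) = 2.
Since (s(41), s(42)) = (s(1), s(2)) = (12, 2) (two consecutive terms determine the rest), the sequence is periodic with period 40.
(1521 - 1) mod 40 = 0, so s(1521) = s(1) = 12.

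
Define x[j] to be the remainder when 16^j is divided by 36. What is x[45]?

x[1] = 16,  x[2] = 4,  x[3] = 28,  x[4] = 16.
Since x[4] = x[1] = 16, the sequence is periodic with period 3.
So x[45] = x[1 + ((45-1) mod 3)] = x[3] = 28.

28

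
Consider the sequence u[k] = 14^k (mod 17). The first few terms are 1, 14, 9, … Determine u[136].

16

Computing terms: u[0] = 1, u[1] = 14, u[2] = 9, u[3] = 7, u[4] = 13, u[5] = 12, u[6] = 15, u[7] = 6, u[8] = 16, u[9] = 3, u[10] = 8, u[11] = 10, u[12] = 4, u[13] = 5, u[14] = 2, u[15] = 11, u[16] = 1.
The sequence repeats with period 16.
So u[136] = u[0 + ((136-0) mod 16)] = u[8] = 16.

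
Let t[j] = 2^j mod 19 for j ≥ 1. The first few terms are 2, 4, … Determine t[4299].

12

Computing terms: t[1] = 2,  t[2] = 4,  t[3] = 8,  t[4] = 16,  t[5] = 13,  t[6] = 7,  t[7] = 14,  t[8] = 9,  t[9] = 18,  t[10] = 17,  t[11] = 15,  t[12] = 11,  t[13] = 3,  t[14] = 6,  t[15] = 12,  t[16] = 5,  t[17] = 10,  t[18] = 1,  t[19] = 2.
The sequence repeats with period 18.
So t[4299] = t[1 + ((4299-1) mod 18)] = t[15] = 12.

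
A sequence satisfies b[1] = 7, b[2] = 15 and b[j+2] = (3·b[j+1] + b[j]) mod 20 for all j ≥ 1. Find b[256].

b[1] = 7,  b[2] = 15,  b[3] = 12,  b[4] = 11,  b[5] = 5,  b[6] = 6,  b[7] = 3,  b[8] = 15,  b[9] = 8,  b[10] = 19,  b[11] = 5,  b[12] = 14,  b[13] = 7,  b[14] = 15.
Since (b[13], b[14]) = (b[1], b[2]) = (7, 15) (two consecutive terms determine the rest), the sequence is periodic with period 12.
So b[256] = b[1 + ((256-1) mod 12)] = b[4] = 11.

11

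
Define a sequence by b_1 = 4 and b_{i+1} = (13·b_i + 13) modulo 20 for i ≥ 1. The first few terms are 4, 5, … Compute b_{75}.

18

b_1 = 4,  b_2 = 5,  b_3 = 18,  b_4 = 7,  b_5 = 4.
The sequence repeats with period 4.
(75 - 1) mod 4 = 2, so b_{75} = b_3 = 18.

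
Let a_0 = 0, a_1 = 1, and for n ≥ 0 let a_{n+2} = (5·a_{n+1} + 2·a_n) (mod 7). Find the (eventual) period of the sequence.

48

Listing terms: a_0 = 0, a_1 = 1, a_2 = 5, a_3 = 6, a_4 = 5, a_5 = 2, a_6 = 6, a_7 = 6, a_8 = 0, a_9 = 5, a_{10} = 4, a_{11} = 2, a_{12} = 4, a_{13} = 3, a_{14} = 2, a_{15} = 2, a_{16} = 0, a_{17} = 4, a_{18} = 6, a_{19} = 3, a_{20} = 6, a_{21} = 1, a_{22} = 3, a_{23} = 3, a_{24} = 0, a_{25} = 6, a_{26} = 2, a_{27} = 1, a_{28} = 2, a_{29} = 5, a_{30} = 1, a_{31} = 1, a_{32} = 0, a_{33} = 2, a_{34} = 3, a_{35} = 5, a_{36} = 3, a_{37} = 4, a_{38} = 5, a_{39} = 5, a_{40} = 0, a_{41} = 3, a_{42} = 1, a_{43} = 4, a_{44} = 1, a_{45} = 6, a_{46} = 4, a_{47} = 4, a_{48} = 0, a_{49} = 1.
The sequence repeats with period 48.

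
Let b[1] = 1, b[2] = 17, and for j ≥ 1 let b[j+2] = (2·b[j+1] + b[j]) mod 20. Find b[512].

Listing terms: b[1] = 1; b[2] = 17; b[3] = 15; b[4] = 7; b[5] = 9; b[6] = 5; b[7] = 19; b[8] = 3; b[9] = 5; b[10] = 13; b[11] = 11; b[12] = 15; b[13] = 1; b[14] = 17.
The sequence repeats with period 12.
(512 - 1) mod 12 = 7, so b[512] = b[8] = 3.

3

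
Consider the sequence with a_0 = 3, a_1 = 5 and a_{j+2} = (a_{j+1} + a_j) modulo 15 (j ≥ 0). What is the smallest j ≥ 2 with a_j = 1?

35

Computing terms: a_0 = 3, a_1 = 5, a_2 = 8, a_3 = 13, a_4 = 6, a_5 = 4, a_6 = 10, a_7 = 14, a_8 = 9, a_9 = 8, a_{10} = 2, a_{11} = 10, a_{12} = 12, a_{13} = 7, a_{14} = 4, a_{15} = 11, a_{16} = 0, a_{17} = 11, a_{18} = 11, a_{19} = 7, a_{20} = 3, a_{21} = 10, a_{22} = 13, a_{23} = 8, a_{24} = 6, a_{25} = 14, a_{26} = 5, a_{27} = 4, a_{28} = 9, a_{29} = 13, a_{30} = 7, a_{31} = 5, a_{32} = 12, a_{33} = 2, a_{34} = 14, a_{35} = 1, a_{36} = 0, a_{37} = 1, a_{38} = 1, a_{39} = 2, a_{40} = 3, a_{41} = 5.
Since (a_{40}, a_{41}) = (a_0, a_1) = (3, 5) (two consecutive terms determine the rest), the sequence is periodic with period 40.
The value 1 first appears (with j ≥ 2) at a_{35}.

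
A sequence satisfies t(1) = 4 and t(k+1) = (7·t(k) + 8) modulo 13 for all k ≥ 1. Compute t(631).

2

We have t(1) = 4; t(2) = 10; t(3) = 0; t(4) = 8; t(5) = 12; t(6) = 1; t(7) = 2; t(8) = 9; t(9) = 6; t(10) = 11; t(11) = 7; t(12) = 5; t(13) = 4.
Since t(13) = t(1) = 4, the sequence is periodic with period 12.
(631 - 1) mod 12 = 6, so t(631) = t(7) = 2.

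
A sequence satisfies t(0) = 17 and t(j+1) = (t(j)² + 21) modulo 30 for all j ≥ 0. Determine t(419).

Listing terms: t(0) = 17,  t(1) = 10,  t(2) = 1,  t(3) = 22,  t(4) = 25,  t(5) = 16,  t(6) = 7,  t(7) = 10.
Since t(7) = t(1) = 10, the sequence is eventually periodic: after a pre-period of length 1 it cycles with period 6.
For j ≥ 1, t(j) depends only on (j - 1) mod 6. (419 - 1) mod 6 = 4, so t(419) = t(5) = 16.

16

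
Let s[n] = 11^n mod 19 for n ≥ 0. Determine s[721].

Listing terms: s[0] = 1,  s[1] = 11,  s[2] = 7,  s[3] = 1.
The sequence repeats with period 3.
So s[721] = s[0 + ((721-0) mod 3)] = s[1] = 11.

11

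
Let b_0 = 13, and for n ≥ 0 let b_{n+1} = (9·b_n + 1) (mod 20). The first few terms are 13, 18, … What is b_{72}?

13

Listing terms: b_0 = 13, b_1 = 18, b_2 = 3, b_3 = 8, b_4 = 13.
The sequence repeats with period 4.
So b_{72} = b_{0 + ((72-0) mod 4)} = b_0 = 13.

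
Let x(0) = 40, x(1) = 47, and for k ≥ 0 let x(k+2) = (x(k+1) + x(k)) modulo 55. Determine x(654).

We have x(0) = 40,  x(1) = 47,  x(2) = 32,  x(3) = 24,  x(4) = 1,  x(5) = 25,  x(6) = 26,  x(7) = 51,  x(8) = 22,  x(9) = 18,  x(10) = 40,  x(11) = 3,  x(12) = 43,  x(13) = 46,  x(14) = 34,  x(15) = 25,  x(16) = 4,  x(17) = 29,  x(18) = 33,  x(19) = 7,  x(20) = 40,  x(21) = 47.
Since (x(20), x(21)) = (x(0), x(1)) = (40, 47) (two consecutive terms determine the rest), the sequence is periodic with period 20.
So x(654) = x(0 + ((654-0) mod 20)) = x(14) = 34.

34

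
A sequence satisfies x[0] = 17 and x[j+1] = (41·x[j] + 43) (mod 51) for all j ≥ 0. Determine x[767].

We have x[0] = 17; x[1] = 26; x[2] = 38; x[3] = 20; x[4] = 47; x[5] = 32; x[6] = 29; x[7] = 8; x[8] = 14; x[9] = 5; x[10] = 44; x[11] = 11; x[12] = 35; x[13] = 50; x[14] = 2; x[15] = 23; x[16] = 17.
The sequence repeats with period 16.
(767 - 0) mod 16 = 15, so x[767] = x[15] = 23.

23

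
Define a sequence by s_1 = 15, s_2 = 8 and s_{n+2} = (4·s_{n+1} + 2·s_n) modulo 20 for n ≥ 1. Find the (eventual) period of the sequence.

4

We have s_1 = 15, s_2 = 8, s_3 = 2, s_4 = 4, s_5 = 0, s_6 = 8, s_7 = 12, s_8 = 4, s_9 = 0.
Since (s_8, s_9) = (s_4, s_5) = (4, 0) (two consecutive terms determine the rest), the sequence is eventually periodic: after a pre-period of length 3 it cycles with period 4.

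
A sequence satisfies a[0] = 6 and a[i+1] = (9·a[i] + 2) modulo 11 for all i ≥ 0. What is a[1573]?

2

a[0] = 6, a[1] = 1, a[2] = 0, a[3] = 2, a[4] = 9, a[5] = 6.
Since a[5] = a[0] = 6, the sequence is periodic with period 5.
(1573 - 0) mod 5 = 3, so a[1573] = a[3] = 2.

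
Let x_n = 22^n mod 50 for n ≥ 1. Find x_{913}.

Listing terms: x_1 = 22, x_2 = 34, x_3 = 48, x_4 = 6, x_5 = 32, x_6 = 4, x_7 = 38, x_8 = 36, x_9 = 42, x_{10} = 24, x_{11} = 28, x_{12} = 16, x_{13} = 2, x_{14} = 44, x_{15} = 18, x_{16} = 46, x_{17} = 12, x_{18} = 14, x_{19} = 8, x_{20} = 26, x_{21} = 22.
The sequence repeats with period 20.
(913 - 1) mod 20 = 12, so x_{913} = x_{13} = 2.

2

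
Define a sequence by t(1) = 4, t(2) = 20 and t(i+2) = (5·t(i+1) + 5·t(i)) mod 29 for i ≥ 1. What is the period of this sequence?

28

We have t(1) = 4, t(2) = 20, t(3) = 4, t(4) = 4, t(5) = 11, t(6) = 17, t(7) = 24, t(8) = 2, t(9) = 14, t(10) = 22, t(11) = 6, t(12) = 24, t(13) = 5, t(14) = 0, t(15) = 25, t(16) = 9, t(17) = 25, t(18) = 25, t(19) = 18, t(20) = 12, t(21) = 5, t(22) = 27, t(23) = 15, t(24) = 7, t(25) = 23, t(26) = 5, t(27) = 24, t(28) = 0, t(29) = 4, t(30) = 20.
Since (t(29), t(30)) = (t(1), t(2)) = (4, 20) (two consecutive terms determine the rest), the sequence is periodic with period 28.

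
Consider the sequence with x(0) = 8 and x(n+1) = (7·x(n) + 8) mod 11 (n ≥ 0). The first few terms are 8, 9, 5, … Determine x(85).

Computing terms: x(0) = 8; x(1) = 9; x(2) = 5; x(3) = 10; x(4) = 1; x(5) = 4; x(6) = 3; x(7) = 7; x(8) = 2; x(9) = 0; x(10) = 8.
The sequence repeats with period 10.
(85 - 0) mod 10 = 5, so x(85) = x(5) = 4.

4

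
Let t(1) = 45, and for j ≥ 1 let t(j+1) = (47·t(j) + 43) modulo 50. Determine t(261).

45

Listing terms: t(1) = 45,  t(2) = 8,  t(3) = 19,  t(4) = 36,  t(5) = 35,  t(6) = 38,  t(7) = 29,  t(8) = 6,  t(9) = 25,  t(10) = 18,  t(11) = 39,  t(12) = 26,  t(13) = 15,  t(14) = 48,  t(15) = 49,  t(16) = 46,  t(17) = 5,  t(18) = 28,  t(19) = 9,  t(20) = 16,  t(21) = 45.
Since t(21) = t(1) = 45, the sequence is periodic with period 20.
So t(261) = t(1 + ((261-1) mod 20)) = t(1) = 45.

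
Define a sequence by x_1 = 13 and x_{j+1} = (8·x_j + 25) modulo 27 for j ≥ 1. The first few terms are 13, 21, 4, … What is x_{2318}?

Listing terms: x_1 = 13; x_2 = 21; x_3 = 4; x_4 = 3; x_5 = 22; x_6 = 12; x_7 = 13.
Since x_7 = x_1 = 13, the sequence is periodic with period 6.
(2318 - 1) mod 6 = 1, so x_{2318} = x_2 = 21.

21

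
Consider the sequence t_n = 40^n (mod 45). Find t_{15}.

Computing terms: t_0 = 1; t_1 = 40; t_2 = 25; t_3 = 10; t_4 = 40.
Since t_4 = t_1 = 40, the sequence is eventually periodic: after a pre-period of length 1 it cycles with period 3.
For n ≥ 1, t_n depends only on (n - 1) mod 3. (15 - 1) mod 3 = 2, so t_{15} = t_3 = 10.

10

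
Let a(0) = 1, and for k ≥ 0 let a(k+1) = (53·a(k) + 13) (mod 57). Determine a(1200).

Listing terms: a(0) = 1; a(1) = 9; a(2) = 34; a(3) = 48; a(4) = 49; a(5) = 45; a(6) = 4; a(7) = 54; a(8) = 25; a(9) = 27; a(10) = 19; a(11) = 51; a(12) = 37; a(13) = 36; a(14) = 40; a(15) = 24; a(16) = 31; a(17) = 3; a(18) = 1.
Since a(18) = a(0) = 1, the sequence is periodic with period 18.
(1200 - 0) mod 18 = 12, so a(1200) = a(12) = 37.

37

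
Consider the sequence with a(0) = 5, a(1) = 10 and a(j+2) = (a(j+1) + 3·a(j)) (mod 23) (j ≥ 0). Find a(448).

14

Computing terms: a(0) = 5, a(1) = 10, a(2) = 2, a(3) = 9, a(4) = 15, a(5) = 19, a(6) = 18, a(7) = 6, a(8) = 14, a(9) = 9, a(10) = 5, a(11) = 9, a(12) = 1, a(13) = 5, a(14) = 8, a(15) = 0, a(16) = 1, a(17) = 1, a(18) = 4, a(19) = 7, a(20) = 19, a(21) = 17, a(22) = 5, a(23) = 10.
The sequence repeats with period 22.
(448 - 0) mod 22 = 8, so a(448) = a(8) = 14.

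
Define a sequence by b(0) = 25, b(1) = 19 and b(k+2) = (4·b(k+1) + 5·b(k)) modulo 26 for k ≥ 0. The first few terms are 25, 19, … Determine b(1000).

25

Computing terms: b(0) = 25; b(1) = 19; b(2) = 19; b(3) = 15; b(4) = 25; b(5) = 19.
Since (b(4), b(5)) = (b(0), b(1)) = (25, 19) (two consecutive terms determine the rest), the sequence is periodic with period 4.
So b(1000) = b(0 + ((1000-0) mod 4)) = b(0) = 25.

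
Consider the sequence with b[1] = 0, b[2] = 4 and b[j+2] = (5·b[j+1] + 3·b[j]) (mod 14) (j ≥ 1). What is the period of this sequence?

We have b[1] = 0; b[2] = 4; b[3] = 6; b[4] = 0; b[5] = 4.
Since (b[4], b[5]) = (b[1], b[2]) = (0, 4) (two consecutive terms determine the rest), the sequence is periodic with period 3.

3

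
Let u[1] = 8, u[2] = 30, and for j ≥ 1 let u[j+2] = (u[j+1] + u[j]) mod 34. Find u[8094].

u[1] = 8,  u[2] = 30,  u[3] = 4,  u[4] = 0,  u[5] = 4,  u[6] = 4,  u[7] = 8,  u[8] = 12,  u[9] = 20,  u[10] = 32,  u[11] = 18,  u[12] = 16,  u[13] = 0,  u[14] = 16,  u[15] = 16,  u[16] = 32,  u[17] = 14,  u[18] = 12,  u[19] = 26,  u[20] = 4,  u[21] = 30,  u[22] = 0,  u[23] = 30,  u[24] = 30,  u[25] = 26,  u[26] = 22,  u[27] = 14,  u[28] = 2,  u[29] = 16,  u[30] = 18,  u[31] = 0,  u[32] = 18,  u[33] = 18,  u[34] = 2,  u[35] = 20,  u[36] = 22,  u[37] = 8,  u[38] = 30.
The sequence repeats with period 36.
So u[8094] = u[1 + ((8094-1) mod 36)] = u[30] = 18.

18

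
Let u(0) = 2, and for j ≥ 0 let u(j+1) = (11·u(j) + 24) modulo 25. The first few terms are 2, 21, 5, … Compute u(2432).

0

Computing terms: u(0) = 2; u(1) = 21; u(2) = 5; u(3) = 4; u(4) = 18; u(5) = 22; u(6) = 16; u(7) = 0; u(8) = 24; u(9) = 13; u(10) = 17; u(11) = 11; u(12) = 20; u(13) = 19; u(14) = 8; u(15) = 12; u(16) = 6; u(17) = 15; u(18) = 14; u(19) = 3; u(20) = 7; u(21) = 1; u(22) = 10; u(23) = 9; u(24) = 23; u(25) = 2.
The sequence repeats with period 25.
So u(2432) = u(0 + ((2432-0) mod 25)) = u(7) = 0.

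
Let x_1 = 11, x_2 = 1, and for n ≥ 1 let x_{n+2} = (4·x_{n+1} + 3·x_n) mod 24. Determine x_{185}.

We have x_1 = 11, x_2 = 1, x_3 = 13, x_4 = 7, x_5 = 19, x_6 = 1, x_7 = 13.
Since (x_6, x_7) = (x_2, x_3) = (1, 13) (two consecutive terms determine the rest), the sequence is eventually periodic: after a pre-period of length 1 it cycles with period 4.
For n ≥ 2, x_n depends only on (n - 2) mod 4. (185 - 2) mod 4 = 3, so x_{185} = x_5 = 19.

19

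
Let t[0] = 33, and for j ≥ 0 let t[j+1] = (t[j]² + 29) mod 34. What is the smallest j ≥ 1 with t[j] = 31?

6

We have t[0] = 33,  t[1] = 30,  t[2] = 11,  t[3] = 14,  t[4] = 21,  t[5] = 28,  t[6] = 31,  t[7] = 4,  t[8] = 11.
Since t[8] = t[2] = 11, the sequence is eventually periodic: after a pre-period of length 2 it cycles with period 6.
The value 31 first appears (with j ≥ 1) at t[6].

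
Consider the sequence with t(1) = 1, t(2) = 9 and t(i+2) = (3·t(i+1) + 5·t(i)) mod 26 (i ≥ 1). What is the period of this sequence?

12

Computing terms: t(1) = 1, t(2) = 9, t(3) = 6, t(4) = 11, t(5) = 11, t(6) = 10, t(7) = 7, t(8) = 19, t(9) = 14, t(10) = 7, t(11) = 13, t(12) = 22, t(13) = 1, t(14) = 9.
The sequence repeats with period 12.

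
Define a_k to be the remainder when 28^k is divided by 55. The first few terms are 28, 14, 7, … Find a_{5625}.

Computing terms: a_1 = 28,  a_2 = 14,  a_3 = 7,  a_4 = 31,  a_5 = 43,  a_6 = 49,  a_7 = 52,  a_8 = 26,  a_9 = 13,  a_{10} = 34,  a_{11} = 17,  a_{12} = 36,  a_{13} = 18,  a_{14} = 9,  a_{15} = 32,  a_{16} = 16,  a_{17} = 8,  a_{18} = 4,  a_{19} = 2,  a_{20} = 1,  a_{21} = 28.
Since a_{21} = a_1 = 28, the sequence is periodic with period 20.
(5625 - 1) mod 20 = 4, so a_{5625} = a_5 = 43.

43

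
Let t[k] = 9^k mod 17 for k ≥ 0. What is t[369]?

9

Computing terms: t[0] = 1; t[1] = 9; t[2] = 13; t[3] = 15; t[4] = 16; t[5] = 8; t[6] = 4; t[7] = 2; t[8] = 1.
Since t[8] = t[0] = 1, the sequence is periodic with period 8.
(369 - 0) mod 8 = 1, so t[369] = t[1] = 9.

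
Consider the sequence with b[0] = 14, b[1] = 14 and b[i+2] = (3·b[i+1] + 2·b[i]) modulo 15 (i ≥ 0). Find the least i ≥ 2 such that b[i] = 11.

b[0] = 14; b[1] = 14; b[2] = 10; b[3] = 13; b[4] = 14; b[5] = 8; b[6] = 7; b[7] = 7; b[8] = 5; b[9] = 14; b[10] = 7; b[11] = 4; b[12] = 11; b[13] = 11; b[14] = 10; b[15] = 7; b[16] = 11; b[17] = 2; b[18] = 13; b[19] = 13; b[20] = 5; b[21] = 11; b[22] = 13; b[23] = 1; b[24] = 14; b[25] = 14.
The sequence repeats with period 24.
The value 11 first appears (with i ≥ 2) at b[12].

12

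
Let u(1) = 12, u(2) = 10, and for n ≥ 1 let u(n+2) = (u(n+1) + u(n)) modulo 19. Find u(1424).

10

Computing terms: u(1) = 12; u(2) = 10; u(3) = 3; u(4) = 13; u(5) = 16; u(6) = 10; u(7) = 7; u(8) = 17; u(9) = 5; u(10) = 3; u(11) = 8; u(12) = 11; u(13) = 0; u(14) = 11; u(15) = 11; u(16) = 3; u(17) = 14; u(18) = 17; u(19) = 12; u(20) = 10.
Since (u(19), u(20)) = (u(1), u(2)) = (12, 10) (two consecutive terms determine the rest), the sequence is periodic with period 18.
(1424 - 1) mod 18 = 1, so u(1424) = u(2) = 10.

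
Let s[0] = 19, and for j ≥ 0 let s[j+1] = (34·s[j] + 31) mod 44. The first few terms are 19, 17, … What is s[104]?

9

s[0] = 19; s[1] = 17; s[2] = 37; s[3] = 13; s[4] = 33; s[5] = 9; s[6] = 29; s[7] = 5; s[8] = 25; s[9] = 1; s[10] = 21; s[11] = 41; s[12] = 17.
Since s[12] = s[1] = 17, the sequence is eventually periodic: after a pre-period of length 1 it cycles with period 11.
For j ≥ 1, s[j] depends only on (j - 1) mod 11. (104 - 1) mod 11 = 4, so s[104] = s[5] = 9.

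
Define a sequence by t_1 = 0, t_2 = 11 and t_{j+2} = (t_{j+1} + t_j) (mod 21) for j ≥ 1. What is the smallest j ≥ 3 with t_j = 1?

4

t_1 = 0,  t_2 = 11,  t_3 = 11,  t_4 = 1,  t_5 = 12,  t_6 = 13,  t_7 = 4,  t_8 = 17,  t_9 = 0,  t_{10} = 17,  t_{11} = 17,  t_{12} = 13,  t_{13} = 9,  t_{14} = 1,  t_{15} = 10,  t_{16} = 11,  t_{17} = 0,  t_{18} = 11.
Since (t_{17}, t_{18}) = (t_1, t_2) = (0, 11) (two consecutive terms determine the rest), the sequence is periodic with period 16.
The value 1 first appears (with j ≥ 3) at t_4.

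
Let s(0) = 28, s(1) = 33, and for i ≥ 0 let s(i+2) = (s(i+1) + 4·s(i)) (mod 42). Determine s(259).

1

We have s(0) = 28,  s(1) = 33,  s(2) = 19,  s(3) = 25,  s(4) = 17,  s(5) = 33,  s(6) = 17,  s(7) = 23,  s(8) = 7,  s(9) = 15,  s(10) = 1,  s(11) = 19,  s(12) = 23,  s(13) = 15,  s(14) = 23,  s(15) = 41,  s(16) = 7,  s(17) = 3,  s(18) = 31,  s(19) = 1,  s(20) = 41,  s(21) = 3,  s(22) = 41,  s(23) = 11,  s(24) = 7,  s(25) = 9,  s(26) = 37,  s(27) = 31,  s(28) = 11,  s(29) = 9,  s(30) = 11,  s(31) = 5,  s(32) = 7,  s(33) = 27,  s(34) = 13,  s(35) = 37,  s(36) = 5,  s(37) = 27,  s(38) = 5,  s(39) = 29,  s(40) = 7,  s(41) = 39,  s(42) = 25,  s(43) = 13,  s(44) = 29,  s(45) = 39,  s(46) = 29,  s(47) = 17,  s(48) = 7,  s(49) = 33,  s(50) = 19.
Since (s(49), s(50)) = (s(1), s(2)) = (33, 19) (two consecutive terms determine the rest), the sequence is eventually periodic: after a pre-period of length 1 it cycles with period 48.
For i ≥ 1, s(i) depends only on (i - 1) mod 48. (259 - 1) mod 48 = 18, so s(259) = s(19) = 1.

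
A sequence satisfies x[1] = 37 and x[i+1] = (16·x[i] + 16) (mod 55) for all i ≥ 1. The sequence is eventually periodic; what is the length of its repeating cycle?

x[1] = 37; x[2] = 3; x[3] = 9; x[4] = 50; x[5] = 46; x[6] = 37.
The sequence repeats with period 5.

5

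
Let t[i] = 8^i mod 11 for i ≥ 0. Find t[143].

t[0] = 1, t[1] = 8, t[2] = 9, t[3] = 6, t[4] = 4, t[5] = 10, t[6] = 3, t[7] = 2, t[8] = 5, t[9] = 7, t[10] = 1.
Since t[10] = t[0] = 1, the sequence is periodic with period 10.
So t[143] = t[0 + ((143-0) mod 10)] = t[3] = 6.

6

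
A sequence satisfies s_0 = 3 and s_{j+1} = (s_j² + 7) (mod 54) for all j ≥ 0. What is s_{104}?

Computing terms: s_0 = 3,  s_1 = 16,  s_2 = 47,  s_3 = 2,  s_4 = 11,  s_5 = 20,  s_6 = 29,  s_7 = 38,  s_8 = 47.
Since s_8 = s_2 = 47, the sequence is eventually periodic: after a pre-period of length 2 it cycles with period 6.
For j ≥ 2, s_j depends only on (j - 2) mod 6. (104 - 2) mod 6 = 0, so s_{104} = s_2 = 47.

47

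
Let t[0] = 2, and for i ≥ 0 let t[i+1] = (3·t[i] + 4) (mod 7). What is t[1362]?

Computing terms: t[0] = 2; t[1] = 3; t[2] = 6; t[3] = 1; t[4] = 0; t[5] = 4; t[6] = 2.
Since t[6] = t[0] = 2, the sequence is periodic with period 6.
(1362 - 0) mod 6 = 0, so t[1362] = t[0] = 2.

2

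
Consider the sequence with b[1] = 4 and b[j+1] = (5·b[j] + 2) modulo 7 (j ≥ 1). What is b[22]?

2

Computing terms: b[1] = 4, b[2] = 1, b[3] = 0, b[4] = 2, b[5] = 5, b[6] = 6, b[7] = 4.
The sequence repeats with period 6.
(22 - 1) mod 6 = 3, so b[22] = b[4] = 2.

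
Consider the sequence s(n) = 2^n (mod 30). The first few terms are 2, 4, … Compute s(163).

Computing terms: s(1) = 2, s(2) = 4, s(3) = 8, s(4) = 16, s(5) = 2.
Since s(5) = s(1) = 2, the sequence is periodic with period 4.
(163 - 1) mod 4 = 2, so s(163) = s(3) = 8.

8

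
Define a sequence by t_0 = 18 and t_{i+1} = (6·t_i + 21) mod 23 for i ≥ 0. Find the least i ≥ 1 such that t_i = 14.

We have t_0 = 18; t_1 = 14; t_2 = 13; t_3 = 7; t_4 = 17; t_5 = 8; t_6 = 0; t_7 = 21; t_8 = 9; t_9 = 6; t_{10} = 11; t_{11} = 18.
Since t_{11} = t_0 = 18, the sequence is periodic with period 11.
The value 14 first appears (with i ≥ 1) at t_1.

1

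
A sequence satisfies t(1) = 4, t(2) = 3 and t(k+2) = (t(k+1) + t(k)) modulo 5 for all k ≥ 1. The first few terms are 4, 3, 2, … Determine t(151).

t(1) = 4, t(2) = 3, t(3) = 2, t(4) = 0, t(5) = 2, t(6) = 2, t(7) = 4, t(8) = 1, t(9) = 0, t(10) = 1, t(11) = 1, t(12) = 2, t(13) = 3, t(14) = 0, t(15) = 3, t(16) = 3, t(17) = 1, t(18) = 4, t(19) = 0, t(20) = 4, t(21) = 4, t(22) = 3.
The sequence repeats with period 20.
So t(151) = t(1 + ((151-1) mod 20)) = t(11) = 1.

1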